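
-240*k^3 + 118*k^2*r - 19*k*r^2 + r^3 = (-8*k + r)*(-6*k + r)*(-5*k + r)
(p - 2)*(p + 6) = p^2 + 4*p - 12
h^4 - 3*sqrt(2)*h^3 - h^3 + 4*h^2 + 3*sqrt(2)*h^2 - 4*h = h*(h - 1)*(h - 2*sqrt(2))*(h - sqrt(2))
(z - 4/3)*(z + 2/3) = z^2 - 2*z/3 - 8/9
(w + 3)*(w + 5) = w^2 + 8*w + 15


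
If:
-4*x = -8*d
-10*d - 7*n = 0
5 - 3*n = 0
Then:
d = -7/6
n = 5/3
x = -7/3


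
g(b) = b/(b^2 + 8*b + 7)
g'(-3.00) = -0.03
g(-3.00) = 0.38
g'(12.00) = 0.00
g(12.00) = 0.05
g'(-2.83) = -0.02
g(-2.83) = 0.37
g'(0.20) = 0.09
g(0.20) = 0.02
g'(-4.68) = -0.20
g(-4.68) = 0.55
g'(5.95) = -0.00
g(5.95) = 0.07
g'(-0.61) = 1.07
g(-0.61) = -0.24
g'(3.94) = -0.00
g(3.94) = 0.07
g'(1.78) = 0.01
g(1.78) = 0.07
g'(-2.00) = 0.12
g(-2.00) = 0.40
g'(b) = b*(-2*b - 8)/(b^2 + 8*b + 7)^2 + 1/(b^2 + 8*b + 7)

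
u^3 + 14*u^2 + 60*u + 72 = (u + 2)*(u + 6)^2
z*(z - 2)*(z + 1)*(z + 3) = z^4 + 2*z^3 - 5*z^2 - 6*z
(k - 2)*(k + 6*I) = k^2 - 2*k + 6*I*k - 12*I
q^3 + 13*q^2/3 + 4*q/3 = q*(q + 1/3)*(q + 4)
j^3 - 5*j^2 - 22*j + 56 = (j - 7)*(j - 2)*(j + 4)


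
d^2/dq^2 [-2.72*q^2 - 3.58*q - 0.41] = -5.44000000000000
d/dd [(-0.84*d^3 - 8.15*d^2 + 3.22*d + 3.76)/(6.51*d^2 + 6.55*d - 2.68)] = (-5.4684*d^4 - 11.004*d^3 - 67.5911*d^2 - 5.27119999999999*d - 33.2576)/(42.3801*d^4 + 85.281*d^3 + 8.0089*d^2 - 35.108*d + 7.1824)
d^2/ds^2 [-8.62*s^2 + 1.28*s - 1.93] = -17.2400000000000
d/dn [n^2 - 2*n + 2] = 2*n - 2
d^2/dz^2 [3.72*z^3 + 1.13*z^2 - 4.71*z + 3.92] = 22.32*z + 2.26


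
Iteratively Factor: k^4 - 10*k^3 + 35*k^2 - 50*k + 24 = (k - 3)*(k^3 - 7*k^2 + 14*k - 8) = (k - 4)*(k - 3)*(k^2 - 3*k + 2) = (k - 4)*(k - 3)*(k - 1)*(k - 2)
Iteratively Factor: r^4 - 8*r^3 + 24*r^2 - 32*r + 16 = (r - 2)*(r^3 - 6*r^2 + 12*r - 8) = (r - 2)^2*(r^2 - 4*r + 4) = (r - 2)^3*(r - 2)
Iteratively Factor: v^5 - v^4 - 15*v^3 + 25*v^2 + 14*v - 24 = (v - 2)*(v^4 + v^3 - 13*v^2 - v + 12) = (v - 3)*(v - 2)*(v^3 + 4*v^2 - v - 4) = (v - 3)*(v - 2)*(v - 1)*(v^2 + 5*v + 4) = (v - 3)*(v - 2)*(v - 1)*(v + 4)*(v + 1)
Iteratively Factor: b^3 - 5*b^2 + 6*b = (b)*(b^2 - 5*b + 6) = b*(b - 3)*(b - 2)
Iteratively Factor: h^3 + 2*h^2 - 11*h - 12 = (h + 1)*(h^2 + h - 12) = (h - 3)*(h + 1)*(h + 4)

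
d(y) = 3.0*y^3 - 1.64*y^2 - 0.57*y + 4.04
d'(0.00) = -0.57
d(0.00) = 4.04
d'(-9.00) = 757.95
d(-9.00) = -2310.67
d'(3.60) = 104.26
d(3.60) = 120.70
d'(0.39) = -0.48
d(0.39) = 3.75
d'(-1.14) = 14.87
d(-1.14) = -1.89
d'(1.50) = 14.76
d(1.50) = 9.62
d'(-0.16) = 0.19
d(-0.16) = 4.08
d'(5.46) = 249.83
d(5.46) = 440.35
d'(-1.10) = 13.93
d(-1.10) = -1.31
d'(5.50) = 253.64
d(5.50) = 450.42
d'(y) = 9.0*y^2 - 3.28*y - 0.57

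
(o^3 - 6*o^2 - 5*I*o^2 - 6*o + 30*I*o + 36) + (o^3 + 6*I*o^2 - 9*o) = 2*o^3 - 6*o^2 + I*o^2 - 15*o + 30*I*o + 36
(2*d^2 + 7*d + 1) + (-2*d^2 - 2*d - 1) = 5*d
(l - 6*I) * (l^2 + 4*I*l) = l^3 - 2*I*l^2 + 24*l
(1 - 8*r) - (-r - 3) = 4 - 7*r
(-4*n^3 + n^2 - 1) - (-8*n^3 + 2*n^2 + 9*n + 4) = 4*n^3 - n^2 - 9*n - 5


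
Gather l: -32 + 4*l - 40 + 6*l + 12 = 10*l - 60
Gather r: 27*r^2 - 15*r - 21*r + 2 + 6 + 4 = 27*r^2 - 36*r + 12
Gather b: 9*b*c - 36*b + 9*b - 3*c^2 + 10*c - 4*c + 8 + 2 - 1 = b*(9*c - 27) - 3*c^2 + 6*c + 9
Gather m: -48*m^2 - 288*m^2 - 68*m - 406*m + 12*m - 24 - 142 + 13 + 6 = -336*m^2 - 462*m - 147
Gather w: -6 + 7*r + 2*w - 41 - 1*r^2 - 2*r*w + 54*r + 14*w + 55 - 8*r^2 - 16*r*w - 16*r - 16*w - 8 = -9*r^2 - 18*r*w + 45*r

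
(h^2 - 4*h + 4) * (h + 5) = h^3 + h^2 - 16*h + 20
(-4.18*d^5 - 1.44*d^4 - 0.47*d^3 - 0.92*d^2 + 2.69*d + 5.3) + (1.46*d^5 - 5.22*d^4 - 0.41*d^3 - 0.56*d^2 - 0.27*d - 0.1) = -2.72*d^5 - 6.66*d^4 - 0.88*d^3 - 1.48*d^2 + 2.42*d + 5.2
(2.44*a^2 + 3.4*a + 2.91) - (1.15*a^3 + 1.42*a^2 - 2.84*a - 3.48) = -1.15*a^3 + 1.02*a^2 + 6.24*a + 6.39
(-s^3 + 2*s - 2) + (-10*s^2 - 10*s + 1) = -s^3 - 10*s^2 - 8*s - 1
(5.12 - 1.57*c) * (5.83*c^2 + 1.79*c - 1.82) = -9.1531*c^3 + 27.0393*c^2 + 12.0222*c - 9.3184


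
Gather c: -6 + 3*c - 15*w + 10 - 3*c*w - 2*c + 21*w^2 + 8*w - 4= c*(1 - 3*w) + 21*w^2 - 7*w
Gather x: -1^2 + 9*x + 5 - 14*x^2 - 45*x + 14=-14*x^2 - 36*x + 18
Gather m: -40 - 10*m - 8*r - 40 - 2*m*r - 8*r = m*(-2*r - 10) - 16*r - 80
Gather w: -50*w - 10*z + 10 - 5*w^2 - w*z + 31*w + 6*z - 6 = -5*w^2 + w*(-z - 19) - 4*z + 4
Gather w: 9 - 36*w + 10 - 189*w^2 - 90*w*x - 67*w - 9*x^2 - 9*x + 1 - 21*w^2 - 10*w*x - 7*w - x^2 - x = -210*w^2 + w*(-100*x - 110) - 10*x^2 - 10*x + 20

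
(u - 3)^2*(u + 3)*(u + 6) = u^4 + 3*u^3 - 27*u^2 - 27*u + 162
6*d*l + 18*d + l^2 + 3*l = (6*d + l)*(l + 3)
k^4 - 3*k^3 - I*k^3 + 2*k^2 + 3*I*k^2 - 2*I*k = k*(k - 2)*(k - 1)*(k - I)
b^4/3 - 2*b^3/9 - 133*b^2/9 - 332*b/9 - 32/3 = (b/3 + 1)*(b - 8)*(b + 1/3)*(b + 4)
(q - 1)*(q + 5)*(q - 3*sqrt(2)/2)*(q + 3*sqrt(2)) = q^4 + 3*sqrt(2)*q^3/2 + 4*q^3 - 14*q^2 + 6*sqrt(2)*q^2 - 36*q - 15*sqrt(2)*q/2 + 45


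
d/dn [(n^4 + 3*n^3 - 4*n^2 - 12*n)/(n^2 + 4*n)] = (2*n^3 + 15*n^2 + 24*n - 4)/(n^2 + 8*n + 16)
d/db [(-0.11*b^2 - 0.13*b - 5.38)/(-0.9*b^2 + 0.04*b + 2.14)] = (-0.1214*b^2 - 10.1548*b - 0.063)/(0.81*b^4 - 0.072*b^3 - 3.8504*b^2 + 0.1712*b + 4.5796)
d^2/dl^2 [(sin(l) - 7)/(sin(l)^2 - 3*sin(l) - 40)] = (sin(l)^5 - 25*sin(l)^4 + 301*sin(l)^3 - 1261*sin(l)^2 + 2074*sin(l) + 926)/(-sin(l)^2 + 3*sin(l) + 40)^3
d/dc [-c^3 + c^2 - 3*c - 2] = -3*c^2 + 2*c - 3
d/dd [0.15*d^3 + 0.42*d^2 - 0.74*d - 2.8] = 0.45*d^2 + 0.84*d - 0.74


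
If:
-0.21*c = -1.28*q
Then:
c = 6.09523809523809*q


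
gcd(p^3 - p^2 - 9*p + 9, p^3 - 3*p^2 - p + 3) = p^2 - 4*p + 3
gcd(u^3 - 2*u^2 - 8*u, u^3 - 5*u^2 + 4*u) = u^2 - 4*u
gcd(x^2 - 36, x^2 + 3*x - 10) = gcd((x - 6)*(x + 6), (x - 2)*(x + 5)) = 1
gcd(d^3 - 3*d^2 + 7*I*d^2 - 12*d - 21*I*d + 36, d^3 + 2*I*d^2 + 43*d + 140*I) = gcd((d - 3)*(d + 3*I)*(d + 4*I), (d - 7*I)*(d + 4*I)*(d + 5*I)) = d + 4*I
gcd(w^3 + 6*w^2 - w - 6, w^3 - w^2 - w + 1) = w^2 - 1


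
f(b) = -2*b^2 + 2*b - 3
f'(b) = 2 - 4*b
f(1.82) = -5.98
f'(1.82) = -5.28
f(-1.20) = -8.28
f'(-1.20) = 6.80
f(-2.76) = -23.76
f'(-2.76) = 13.04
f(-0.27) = -3.69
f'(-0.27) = 3.08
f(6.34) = -70.71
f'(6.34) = -23.36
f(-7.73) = -137.97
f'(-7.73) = 32.92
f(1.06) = -3.13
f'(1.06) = -2.24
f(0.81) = -2.69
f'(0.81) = -1.24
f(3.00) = -15.00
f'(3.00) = -10.00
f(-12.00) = -315.00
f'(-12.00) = 50.00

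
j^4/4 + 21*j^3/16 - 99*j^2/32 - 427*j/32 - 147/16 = (j/4 + 1/4)*(j - 7/2)*(j + 7/4)*(j + 6)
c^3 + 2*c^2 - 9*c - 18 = (c - 3)*(c + 2)*(c + 3)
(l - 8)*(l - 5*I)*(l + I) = l^3 - 8*l^2 - 4*I*l^2 + 5*l + 32*I*l - 40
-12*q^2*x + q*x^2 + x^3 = x*(-3*q + x)*(4*q + x)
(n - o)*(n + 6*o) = n^2 + 5*n*o - 6*o^2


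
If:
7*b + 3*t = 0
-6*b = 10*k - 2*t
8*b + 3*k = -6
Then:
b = -5/4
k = 4/3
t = 35/12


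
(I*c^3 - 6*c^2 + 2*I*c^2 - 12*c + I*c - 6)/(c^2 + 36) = I*(c^2 + 2*c + 1)/(c - 6*I)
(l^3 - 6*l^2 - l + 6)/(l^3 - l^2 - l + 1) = (l - 6)/(l - 1)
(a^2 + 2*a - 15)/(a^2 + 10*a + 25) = (a - 3)/(a + 5)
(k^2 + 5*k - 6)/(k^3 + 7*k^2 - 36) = (k - 1)/(k^2 + k - 6)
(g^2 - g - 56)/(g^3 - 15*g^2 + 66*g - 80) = (g + 7)/(g^2 - 7*g + 10)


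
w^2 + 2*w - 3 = (w - 1)*(w + 3)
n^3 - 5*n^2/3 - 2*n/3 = n*(n - 2)*(n + 1/3)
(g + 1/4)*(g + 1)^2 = g^3 + 9*g^2/4 + 3*g/2 + 1/4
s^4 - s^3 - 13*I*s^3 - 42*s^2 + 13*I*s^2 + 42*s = s*(s - 1)*(s - 7*I)*(s - 6*I)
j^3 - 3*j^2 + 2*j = j*(j - 2)*(j - 1)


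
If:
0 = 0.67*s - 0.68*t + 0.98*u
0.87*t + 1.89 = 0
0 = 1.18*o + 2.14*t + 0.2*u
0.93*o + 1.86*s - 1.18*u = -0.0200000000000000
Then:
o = 3.96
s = -2.05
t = -2.17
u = -0.10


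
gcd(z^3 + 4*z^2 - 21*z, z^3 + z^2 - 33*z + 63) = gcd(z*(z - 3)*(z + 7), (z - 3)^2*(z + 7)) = z^2 + 4*z - 21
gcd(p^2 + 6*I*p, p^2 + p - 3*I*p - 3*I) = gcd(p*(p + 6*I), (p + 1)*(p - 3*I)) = 1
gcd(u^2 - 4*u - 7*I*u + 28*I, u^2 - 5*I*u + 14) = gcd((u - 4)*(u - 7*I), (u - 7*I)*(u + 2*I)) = u - 7*I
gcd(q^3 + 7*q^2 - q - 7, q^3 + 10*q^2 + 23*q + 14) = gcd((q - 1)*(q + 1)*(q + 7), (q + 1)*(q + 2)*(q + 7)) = q^2 + 8*q + 7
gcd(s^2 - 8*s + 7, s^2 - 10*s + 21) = s - 7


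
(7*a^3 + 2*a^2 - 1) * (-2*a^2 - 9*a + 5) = -14*a^5 - 67*a^4 + 17*a^3 + 12*a^2 + 9*a - 5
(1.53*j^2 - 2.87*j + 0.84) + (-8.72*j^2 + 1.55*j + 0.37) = -7.19*j^2 - 1.32*j + 1.21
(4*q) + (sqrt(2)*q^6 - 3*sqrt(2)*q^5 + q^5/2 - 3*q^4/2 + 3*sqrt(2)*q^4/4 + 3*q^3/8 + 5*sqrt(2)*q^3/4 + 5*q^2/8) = sqrt(2)*q^6 - 3*sqrt(2)*q^5 + q^5/2 - 3*q^4/2 + 3*sqrt(2)*q^4/4 + 3*q^3/8 + 5*sqrt(2)*q^3/4 + 5*q^2/8 + 4*q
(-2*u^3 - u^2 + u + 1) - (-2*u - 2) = -2*u^3 - u^2 + 3*u + 3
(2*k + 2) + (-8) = 2*k - 6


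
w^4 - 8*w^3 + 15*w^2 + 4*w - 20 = (w - 5)*(w - 2)^2*(w + 1)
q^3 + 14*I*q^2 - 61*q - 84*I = (q + 3*I)*(q + 4*I)*(q + 7*I)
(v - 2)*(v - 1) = v^2 - 3*v + 2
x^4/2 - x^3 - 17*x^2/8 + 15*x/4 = x*(x/2 + 1)*(x - 5/2)*(x - 3/2)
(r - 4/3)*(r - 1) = r^2 - 7*r/3 + 4/3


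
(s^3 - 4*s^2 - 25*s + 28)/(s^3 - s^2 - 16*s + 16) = (s - 7)/(s - 4)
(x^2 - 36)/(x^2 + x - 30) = (x - 6)/(x - 5)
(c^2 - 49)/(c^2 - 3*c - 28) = (c + 7)/(c + 4)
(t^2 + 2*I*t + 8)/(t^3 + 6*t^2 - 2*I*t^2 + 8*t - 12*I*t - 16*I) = (t + 4*I)/(t^2 + 6*t + 8)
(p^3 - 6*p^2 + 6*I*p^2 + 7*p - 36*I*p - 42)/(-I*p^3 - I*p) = (I*p^2 - p*(7 + 6*I) + 42)/(p*(p + I))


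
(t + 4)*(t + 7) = t^2 + 11*t + 28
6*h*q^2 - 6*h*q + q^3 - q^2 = q*(6*h + q)*(q - 1)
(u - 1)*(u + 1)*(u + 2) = u^3 + 2*u^2 - u - 2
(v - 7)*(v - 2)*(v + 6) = v^3 - 3*v^2 - 40*v + 84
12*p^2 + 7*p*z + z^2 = (3*p + z)*(4*p + z)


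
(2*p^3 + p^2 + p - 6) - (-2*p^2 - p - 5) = 2*p^3 + 3*p^2 + 2*p - 1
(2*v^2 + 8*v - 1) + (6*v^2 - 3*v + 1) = 8*v^2 + 5*v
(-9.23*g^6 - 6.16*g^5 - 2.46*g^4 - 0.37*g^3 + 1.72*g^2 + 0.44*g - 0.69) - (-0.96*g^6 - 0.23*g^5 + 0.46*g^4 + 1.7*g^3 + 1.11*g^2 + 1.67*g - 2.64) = -8.27*g^6 - 5.93*g^5 - 2.92*g^4 - 2.07*g^3 + 0.61*g^2 - 1.23*g + 1.95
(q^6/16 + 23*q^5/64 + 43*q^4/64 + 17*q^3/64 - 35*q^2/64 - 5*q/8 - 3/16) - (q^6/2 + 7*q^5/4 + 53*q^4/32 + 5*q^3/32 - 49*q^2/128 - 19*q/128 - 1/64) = -7*q^6/16 - 89*q^5/64 - 63*q^4/64 + 7*q^3/64 - 21*q^2/128 - 61*q/128 - 11/64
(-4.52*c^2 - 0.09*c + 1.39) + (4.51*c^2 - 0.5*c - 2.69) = -0.00999999999999979*c^2 - 0.59*c - 1.3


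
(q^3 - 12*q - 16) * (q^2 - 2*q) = q^5 - 2*q^4 - 12*q^3 + 8*q^2 + 32*q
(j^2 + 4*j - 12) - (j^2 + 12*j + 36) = -8*j - 48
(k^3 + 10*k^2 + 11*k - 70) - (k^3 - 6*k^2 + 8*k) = 16*k^2 + 3*k - 70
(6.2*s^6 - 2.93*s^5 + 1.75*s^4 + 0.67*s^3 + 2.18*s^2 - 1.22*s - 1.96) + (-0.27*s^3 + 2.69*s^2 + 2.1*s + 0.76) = 6.2*s^6 - 2.93*s^5 + 1.75*s^4 + 0.4*s^3 + 4.87*s^2 + 0.88*s - 1.2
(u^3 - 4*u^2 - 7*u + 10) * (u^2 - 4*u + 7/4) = u^5 - 8*u^4 + 43*u^3/4 + 31*u^2 - 209*u/4 + 35/2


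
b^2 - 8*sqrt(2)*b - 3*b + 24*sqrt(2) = (b - 3)*(b - 8*sqrt(2))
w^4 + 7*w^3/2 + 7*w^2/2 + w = w*(w + 1/2)*(w + 1)*(w + 2)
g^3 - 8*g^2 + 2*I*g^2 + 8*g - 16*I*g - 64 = (g - 8)*(g - 2*I)*(g + 4*I)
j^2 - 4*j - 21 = (j - 7)*(j + 3)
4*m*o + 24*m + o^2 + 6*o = (4*m + o)*(o + 6)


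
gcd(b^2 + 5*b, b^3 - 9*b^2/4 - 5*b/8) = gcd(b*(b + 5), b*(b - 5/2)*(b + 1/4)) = b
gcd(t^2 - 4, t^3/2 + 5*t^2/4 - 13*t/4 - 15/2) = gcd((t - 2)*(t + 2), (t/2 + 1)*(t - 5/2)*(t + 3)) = t + 2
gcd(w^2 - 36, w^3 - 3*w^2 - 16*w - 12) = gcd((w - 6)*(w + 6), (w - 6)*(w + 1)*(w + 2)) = w - 6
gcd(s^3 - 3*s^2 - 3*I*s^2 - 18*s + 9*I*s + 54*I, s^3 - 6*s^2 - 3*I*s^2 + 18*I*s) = s^2 + s*(-6 - 3*I) + 18*I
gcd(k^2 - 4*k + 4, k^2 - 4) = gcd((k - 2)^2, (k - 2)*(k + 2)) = k - 2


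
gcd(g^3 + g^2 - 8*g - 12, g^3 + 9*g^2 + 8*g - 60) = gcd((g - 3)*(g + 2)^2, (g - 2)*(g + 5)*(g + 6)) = 1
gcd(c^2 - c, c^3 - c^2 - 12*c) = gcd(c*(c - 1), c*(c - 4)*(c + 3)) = c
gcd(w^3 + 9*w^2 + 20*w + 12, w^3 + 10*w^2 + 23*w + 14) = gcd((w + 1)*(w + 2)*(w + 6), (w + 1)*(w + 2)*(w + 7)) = w^2 + 3*w + 2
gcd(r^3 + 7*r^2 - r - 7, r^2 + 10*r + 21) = r + 7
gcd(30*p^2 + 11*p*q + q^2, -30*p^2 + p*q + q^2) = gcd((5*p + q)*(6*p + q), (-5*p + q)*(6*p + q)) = 6*p + q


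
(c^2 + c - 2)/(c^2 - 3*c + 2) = (c + 2)/(c - 2)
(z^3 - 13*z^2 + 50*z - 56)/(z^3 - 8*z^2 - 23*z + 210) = (z^2 - 6*z + 8)/(z^2 - z - 30)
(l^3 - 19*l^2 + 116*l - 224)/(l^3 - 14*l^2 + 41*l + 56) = (l - 4)/(l + 1)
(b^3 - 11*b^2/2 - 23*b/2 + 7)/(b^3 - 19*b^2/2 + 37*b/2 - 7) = (b + 2)/(b - 2)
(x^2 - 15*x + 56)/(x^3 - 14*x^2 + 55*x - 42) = (x - 8)/(x^2 - 7*x + 6)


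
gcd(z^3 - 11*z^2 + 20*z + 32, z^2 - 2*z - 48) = z - 8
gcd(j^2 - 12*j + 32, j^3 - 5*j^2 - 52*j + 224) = j^2 - 12*j + 32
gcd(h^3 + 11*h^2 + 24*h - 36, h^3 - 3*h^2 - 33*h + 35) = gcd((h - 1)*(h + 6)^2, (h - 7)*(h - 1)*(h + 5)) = h - 1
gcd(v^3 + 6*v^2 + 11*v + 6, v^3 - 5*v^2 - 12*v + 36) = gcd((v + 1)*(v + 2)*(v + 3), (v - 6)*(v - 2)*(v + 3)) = v + 3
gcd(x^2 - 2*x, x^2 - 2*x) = x^2 - 2*x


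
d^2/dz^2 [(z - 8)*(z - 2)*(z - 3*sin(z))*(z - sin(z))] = 4*z^3*sin(z) - 40*z^2*sin(z) - 24*z^2*cos(z) + 6*z^2*cos(2*z) + 12*z^2 + 40*z*sin(z) + 12*z*sin(2*z) + 160*z*cos(z) - 60*z*cos(2*z) - 60*z + 80*sin(z) - 60*sin(2*z) - 128*cos(z) + 93*cos(2*z) + 35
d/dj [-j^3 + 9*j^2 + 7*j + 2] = -3*j^2 + 18*j + 7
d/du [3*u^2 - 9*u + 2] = 6*u - 9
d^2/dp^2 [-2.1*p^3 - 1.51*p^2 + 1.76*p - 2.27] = -12.6*p - 3.02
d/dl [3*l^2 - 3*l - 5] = 6*l - 3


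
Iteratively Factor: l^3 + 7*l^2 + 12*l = (l + 4)*(l^2 + 3*l) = (l + 3)*(l + 4)*(l)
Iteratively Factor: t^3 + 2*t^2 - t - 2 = (t + 1)*(t^2 + t - 2) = (t - 1)*(t + 1)*(t + 2)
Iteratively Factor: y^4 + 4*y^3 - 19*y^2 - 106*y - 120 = (y + 4)*(y^3 - 19*y - 30) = (y + 3)*(y + 4)*(y^2 - 3*y - 10) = (y - 5)*(y + 3)*(y + 4)*(y + 2)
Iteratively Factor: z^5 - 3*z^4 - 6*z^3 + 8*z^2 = (z - 4)*(z^4 + z^3 - 2*z^2) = z*(z - 4)*(z^3 + z^2 - 2*z) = z*(z - 4)*(z - 1)*(z^2 + 2*z) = z*(z - 4)*(z - 1)*(z + 2)*(z)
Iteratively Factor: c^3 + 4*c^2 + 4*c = (c + 2)*(c^2 + 2*c) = (c + 2)^2*(c)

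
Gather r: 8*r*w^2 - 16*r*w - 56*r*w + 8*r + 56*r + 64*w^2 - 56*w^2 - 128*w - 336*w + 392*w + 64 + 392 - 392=r*(8*w^2 - 72*w + 64) + 8*w^2 - 72*w + 64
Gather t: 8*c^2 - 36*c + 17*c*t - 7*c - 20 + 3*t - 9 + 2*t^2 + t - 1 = 8*c^2 - 43*c + 2*t^2 + t*(17*c + 4) - 30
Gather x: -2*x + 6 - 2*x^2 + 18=-2*x^2 - 2*x + 24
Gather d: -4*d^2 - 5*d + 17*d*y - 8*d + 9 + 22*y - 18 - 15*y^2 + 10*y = -4*d^2 + d*(17*y - 13) - 15*y^2 + 32*y - 9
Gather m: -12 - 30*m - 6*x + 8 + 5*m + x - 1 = -25*m - 5*x - 5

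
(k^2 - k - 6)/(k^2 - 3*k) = (k + 2)/k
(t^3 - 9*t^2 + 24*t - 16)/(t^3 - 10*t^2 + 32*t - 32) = (t - 1)/(t - 2)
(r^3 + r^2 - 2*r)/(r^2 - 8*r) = (r^2 + r - 2)/(r - 8)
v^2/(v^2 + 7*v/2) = 2*v/(2*v + 7)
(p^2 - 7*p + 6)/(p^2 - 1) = (p - 6)/(p + 1)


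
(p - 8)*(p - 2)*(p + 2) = p^3 - 8*p^2 - 4*p + 32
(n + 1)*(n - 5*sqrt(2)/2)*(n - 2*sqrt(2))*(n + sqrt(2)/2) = n^4 - 4*sqrt(2)*n^3 + n^3 - 4*sqrt(2)*n^2 + 11*n^2/2 + 11*n/2 + 5*sqrt(2)*n + 5*sqrt(2)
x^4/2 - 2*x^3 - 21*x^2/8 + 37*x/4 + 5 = (x/2 + 1)*(x - 4)*(x - 5/2)*(x + 1/2)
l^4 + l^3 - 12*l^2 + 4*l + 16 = (l - 2)^2*(l + 1)*(l + 4)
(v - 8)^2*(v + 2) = v^3 - 14*v^2 + 32*v + 128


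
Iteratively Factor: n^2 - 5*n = (n)*(n - 5)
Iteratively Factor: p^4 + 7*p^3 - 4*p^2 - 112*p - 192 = (p - 4)*(p^3 + 11*p^2 + 40*p + 48) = (p - 4)*(p + 3)*(p^2 + 8*p + 16) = (p - 4)*(p + 3)*(p + 4)*(p + 4)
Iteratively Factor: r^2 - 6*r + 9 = (r - 3)*(r - 3)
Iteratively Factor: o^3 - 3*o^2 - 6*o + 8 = (o - 1)*(o^2 - 2*o - 8) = (o - 1)*(o + 2)*(o - 4)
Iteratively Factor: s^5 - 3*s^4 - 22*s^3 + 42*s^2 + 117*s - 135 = (s + 3)*(s^4 - 6*s^3 - 4*s^2 + 54*s - 45) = (s - 1)*(s + 3)*(s^3 - 5*s^2 - 9*s + 45) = (s - 5)*(s - 1)*(s + 3)*(s^2 - 9) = (s - 5)*(s - 3)*(s - 1)*(s + 3)*(s + 3)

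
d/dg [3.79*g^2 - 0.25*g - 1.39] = 7.58*g - 0.25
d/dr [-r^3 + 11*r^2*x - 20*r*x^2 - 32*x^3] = -3*r^2 + 22*r*x - 20*x^2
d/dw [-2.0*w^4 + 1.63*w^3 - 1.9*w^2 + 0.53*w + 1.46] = -8.0*w^3 + 4.89*w^2 - 3.8*w + 0.53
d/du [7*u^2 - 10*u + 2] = 14*u - 10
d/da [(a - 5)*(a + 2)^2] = (a + 2)*(3*a - 8)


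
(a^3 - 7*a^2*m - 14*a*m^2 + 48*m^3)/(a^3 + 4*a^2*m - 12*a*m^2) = (a^2 - 5*a*m - 24*m^2)/(a*(a + 6*m))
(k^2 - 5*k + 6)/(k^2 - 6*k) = (k^2 - 5*k + 6)/(k*(k - 6))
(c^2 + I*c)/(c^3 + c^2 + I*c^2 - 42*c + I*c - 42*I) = c/(c^2 + c - 42)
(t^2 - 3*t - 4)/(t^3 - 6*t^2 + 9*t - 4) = (t + 1)/(t^2 - 2*t + 1)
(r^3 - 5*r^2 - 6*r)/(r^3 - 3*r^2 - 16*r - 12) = r/(r + 2)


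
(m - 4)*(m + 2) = m^2 - 2*m - 8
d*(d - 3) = d^2 - 3*d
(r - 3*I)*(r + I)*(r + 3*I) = r^3 + I*r^2 + 9*r + 9*I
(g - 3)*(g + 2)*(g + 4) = g^3 + 3*g^2 - 10*g - 24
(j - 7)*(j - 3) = j^2 - 10*j + 21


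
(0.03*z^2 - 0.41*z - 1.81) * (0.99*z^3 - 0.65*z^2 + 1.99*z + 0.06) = 0.0297*z^5 - 0.4254*z^4 - 1.4657*z^3 + 0.3624*z^2 - 3.6265*z - 0.1086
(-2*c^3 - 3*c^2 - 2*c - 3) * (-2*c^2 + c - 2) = 4*c^5 + 4*c^4 + 5*c^3 + 10*c^2 + c + 6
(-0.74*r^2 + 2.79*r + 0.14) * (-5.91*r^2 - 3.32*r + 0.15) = 4.3734*r^4 - 14.0321*r^3 - 10.2012*r^2 - 0.0463000000000001*r + 0.021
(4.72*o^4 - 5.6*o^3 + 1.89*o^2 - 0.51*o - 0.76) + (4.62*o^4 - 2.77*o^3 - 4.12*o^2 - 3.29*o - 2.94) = 9.34*o^4 - 8.37*o^3 - 2.23*o^2 - 3.8*o - 3.7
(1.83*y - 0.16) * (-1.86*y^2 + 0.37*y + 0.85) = -3.4038*y^3 + 0.9747*y^2 + 1.4963*y - 0.136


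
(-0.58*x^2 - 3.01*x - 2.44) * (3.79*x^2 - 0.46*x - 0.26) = -2.1982*x^4 - 11.1411*x^3 - 7.7122*x^2 + 1.905*x + 0.6344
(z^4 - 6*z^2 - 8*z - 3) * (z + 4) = z^5 + 4*z^4 - 6*z^3 - 32*z^2 - 35*z - 12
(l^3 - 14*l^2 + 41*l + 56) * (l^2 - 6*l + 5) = l^5 - 20*l^4 + 130*l^3 - 260*l^2 - 131*l + 280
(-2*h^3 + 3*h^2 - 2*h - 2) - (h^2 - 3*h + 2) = -2*h^3 + 2*h^2 + h - 4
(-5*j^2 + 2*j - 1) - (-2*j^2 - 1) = -3*j^2 + 2*j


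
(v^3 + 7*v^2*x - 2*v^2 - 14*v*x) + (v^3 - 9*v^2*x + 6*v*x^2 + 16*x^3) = 2*v^3 - 2*v^2*x - 2*v^2 + 6*v*x^2 - 14*v*x + 16*x^3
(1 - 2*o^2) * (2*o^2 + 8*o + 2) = -4*o^4 - 16*o^3 - 2*o^2 + 8*o + 2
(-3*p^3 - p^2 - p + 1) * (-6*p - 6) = 18*p^4 + 24*p^3 + 12*p^2 - 6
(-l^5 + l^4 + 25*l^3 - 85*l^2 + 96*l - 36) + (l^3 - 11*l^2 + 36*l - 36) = -l^5 + l^4 + 26*l^3 - 96*l^2 + 132*l - 72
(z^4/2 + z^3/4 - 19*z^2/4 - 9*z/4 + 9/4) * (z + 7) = z^5/2 + 15*z^4/4 - 3*z^3 - 71*z^2/2 - 27*z/2 + 63/4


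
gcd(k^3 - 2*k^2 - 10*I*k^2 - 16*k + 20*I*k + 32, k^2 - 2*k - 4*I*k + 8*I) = k - 2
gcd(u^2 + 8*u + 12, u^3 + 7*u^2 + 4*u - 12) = u^2 + 8*u + 12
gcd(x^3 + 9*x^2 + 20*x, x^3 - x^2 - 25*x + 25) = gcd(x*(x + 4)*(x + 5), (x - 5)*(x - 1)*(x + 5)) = x + 5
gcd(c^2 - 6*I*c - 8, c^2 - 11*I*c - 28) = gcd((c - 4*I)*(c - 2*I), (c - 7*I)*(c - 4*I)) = c - 4*I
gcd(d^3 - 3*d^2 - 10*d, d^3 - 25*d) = d^2 - 5*d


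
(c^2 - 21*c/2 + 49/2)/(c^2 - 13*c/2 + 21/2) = (c - 7)/(c - 3)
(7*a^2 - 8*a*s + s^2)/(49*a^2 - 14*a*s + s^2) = (-a + s)/(-7*a + s)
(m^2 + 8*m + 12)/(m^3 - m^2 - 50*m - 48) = (m + 2)/(m^2 - 7*m - 8)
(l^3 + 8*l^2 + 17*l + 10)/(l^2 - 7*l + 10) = (l^3 + 8*l^2 + 17*l + 10)/(l^2 - 7*l + 10)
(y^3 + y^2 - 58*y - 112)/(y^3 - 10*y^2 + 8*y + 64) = (y + 7)/(y - 4)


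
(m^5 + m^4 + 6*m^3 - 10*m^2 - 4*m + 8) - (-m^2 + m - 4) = m^5 + m^4 + 6*m^3 - 9*m^2 - 5*m + 12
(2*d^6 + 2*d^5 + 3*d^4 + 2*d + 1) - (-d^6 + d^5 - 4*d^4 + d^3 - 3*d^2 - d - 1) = 3*d^6 + d^5 + 7*d^4 - d^3 + 3*d^2 + 3*d + 2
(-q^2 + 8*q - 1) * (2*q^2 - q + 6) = -2*q^4 + 17*q^3 - 16*q^2 + 49*q - 6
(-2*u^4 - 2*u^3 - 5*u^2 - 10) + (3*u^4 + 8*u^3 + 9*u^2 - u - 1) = u^4 + 6*u^3 + 4*u^2 - u - 11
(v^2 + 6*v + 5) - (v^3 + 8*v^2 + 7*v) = -v^3 - 7*v^2 - v + 5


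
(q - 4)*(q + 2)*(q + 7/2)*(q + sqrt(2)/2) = q^4 + sqrt(2)*q^3/2 + 3*q^3/2 - 15*q^2 + 3*sqrt(2)*q^2/4 - 28*q - 15*sqrt(2)*q/2 - 14*sqrt(2)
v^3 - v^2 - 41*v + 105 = (v - 5)*(v - 3)*(v + 7)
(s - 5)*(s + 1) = s^2 - 4*s - 5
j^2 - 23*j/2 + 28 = (j - 8)*(j - 7/2)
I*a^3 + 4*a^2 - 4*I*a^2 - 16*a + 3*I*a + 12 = (a - 3)*(a - 4*I)*(I*a - I)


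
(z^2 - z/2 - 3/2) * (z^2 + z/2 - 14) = z^4 - 63*z^2/4 + 25*z/4 + 21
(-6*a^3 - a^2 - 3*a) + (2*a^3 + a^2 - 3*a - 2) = -4*a^3 - 6*a - 2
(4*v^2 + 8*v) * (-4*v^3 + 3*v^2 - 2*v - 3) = -16*v^5 - 20*v^4 + 16*v^3 - 28*v^2 - 24*v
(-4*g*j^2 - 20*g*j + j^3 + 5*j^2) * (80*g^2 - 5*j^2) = -320*g^3*j^2 - 1600*g^3*j + 80*g^2*j^3 + 400*g^2*j^2 + 20*g*j^4 + 100*g*j^3 - 5*j^5 - 25*j^4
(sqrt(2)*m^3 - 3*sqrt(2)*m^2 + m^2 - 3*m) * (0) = 0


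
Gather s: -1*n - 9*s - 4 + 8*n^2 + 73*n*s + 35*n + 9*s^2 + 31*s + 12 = 8*n^2 + 34*n + 9*s^2 + s*(73*n + 22) + 8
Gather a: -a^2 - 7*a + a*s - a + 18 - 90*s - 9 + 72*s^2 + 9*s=-a^2 + a*(s - 8) + 72*s^2 - 81*s + 9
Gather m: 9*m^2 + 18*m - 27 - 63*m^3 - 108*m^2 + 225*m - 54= -63*m^3 - 99*m^2 + 243*m - 81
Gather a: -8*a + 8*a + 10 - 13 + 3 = 0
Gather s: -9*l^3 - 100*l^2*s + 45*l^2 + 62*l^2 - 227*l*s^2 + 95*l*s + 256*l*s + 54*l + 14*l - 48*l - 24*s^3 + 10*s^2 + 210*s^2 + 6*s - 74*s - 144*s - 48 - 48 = -9*l^3 + 107*l^2 + 20*l - 24*s^3 + s^2*(220 - 227*l) + s*(-100*l^2 + 351*l - 212) - 96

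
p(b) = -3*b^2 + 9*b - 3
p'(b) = 9 - 6*b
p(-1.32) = -20.11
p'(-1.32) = 16.92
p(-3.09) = -59.45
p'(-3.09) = 27.54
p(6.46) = -70.05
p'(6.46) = -29.76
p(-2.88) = -53.80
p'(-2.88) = 26.28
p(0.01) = -2.91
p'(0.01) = 8.94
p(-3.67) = -76.44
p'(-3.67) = 31.02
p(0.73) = 1.97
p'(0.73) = 4.62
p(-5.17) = -129.72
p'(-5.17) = 40.02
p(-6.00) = -165.00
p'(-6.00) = 45.00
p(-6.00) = -165.00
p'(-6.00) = 45.00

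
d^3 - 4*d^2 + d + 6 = (d - 3)*(d - 2)*(d + 1)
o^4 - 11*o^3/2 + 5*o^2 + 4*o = o*(o - 4)*(o - 2)*(o + 1/2)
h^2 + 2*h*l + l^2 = (h + l)^2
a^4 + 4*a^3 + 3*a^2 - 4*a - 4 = (a - 1)*(a + 1)*(a + 2)^2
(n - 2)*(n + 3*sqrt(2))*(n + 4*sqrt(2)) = n^3 - 2*n^2 + 7*sqrt(2)*n^2 - 14*sqrt(2)*n + 24*n - 48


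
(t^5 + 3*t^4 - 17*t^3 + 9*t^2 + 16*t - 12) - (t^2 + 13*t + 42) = t^5 + 3*t^4 - 17*t^3 + 8*t^2 + 3*t - 54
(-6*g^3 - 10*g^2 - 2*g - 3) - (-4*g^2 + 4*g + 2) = -6*g^3 - 6*g^2 - 6*g - 5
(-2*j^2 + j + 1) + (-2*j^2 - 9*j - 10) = -4*j^2 - 8*j - 9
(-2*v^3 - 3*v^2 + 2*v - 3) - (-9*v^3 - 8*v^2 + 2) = 7*v^3 + 5*v^2 + 2*v - 5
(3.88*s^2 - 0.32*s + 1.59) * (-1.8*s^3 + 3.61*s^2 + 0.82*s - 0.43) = -6.984*s^5 + 14.5828*s^4 - 0.835600000000001*s^3 + 3.8091*s^2 + 1.4414*s - 0.6837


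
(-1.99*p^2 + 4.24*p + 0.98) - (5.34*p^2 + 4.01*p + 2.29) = -7.33*p^2 + 0.23*p - 1.31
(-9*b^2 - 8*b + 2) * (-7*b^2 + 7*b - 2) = 63*b^4 - 7*b^3 - 52*b^2 + 30*b - 4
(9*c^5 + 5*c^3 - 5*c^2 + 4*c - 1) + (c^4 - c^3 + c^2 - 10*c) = 9*c^5 + c^4 + 4*c^3 - 4*c^2 - 6*c - 1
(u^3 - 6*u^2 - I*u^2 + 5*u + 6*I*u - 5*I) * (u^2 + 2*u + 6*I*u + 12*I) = u^5 - 4*u^4 + 5*I*u^4 - u^3 - 20*I*u^3 - 14*u^2 - 35*I*u^2 - 42*u + 50*I*u + 60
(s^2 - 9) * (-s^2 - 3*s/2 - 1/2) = -s^4 - 3*s^3/2 + 17*s^2/2 + 27*s/2 + 9/2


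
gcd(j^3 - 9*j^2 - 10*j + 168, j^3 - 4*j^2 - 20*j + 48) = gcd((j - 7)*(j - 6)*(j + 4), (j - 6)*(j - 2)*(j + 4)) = j^2 - 2*j - 24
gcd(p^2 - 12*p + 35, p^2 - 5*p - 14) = p - 7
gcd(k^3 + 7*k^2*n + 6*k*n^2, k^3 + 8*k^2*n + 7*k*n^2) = k^2 + k*n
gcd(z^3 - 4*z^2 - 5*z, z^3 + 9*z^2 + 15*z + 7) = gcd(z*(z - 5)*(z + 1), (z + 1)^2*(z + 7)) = z + 1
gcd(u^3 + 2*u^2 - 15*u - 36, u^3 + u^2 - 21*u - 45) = u^2 + 6*u + 9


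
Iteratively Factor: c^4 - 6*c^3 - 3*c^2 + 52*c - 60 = (c - 2)*(c^3 - 4*c^2 - 11*c + 30) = (c - 5)*(c - 2)*(c^2 + c - 6) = (c - 5)*(c - 2)^2*(c + 3)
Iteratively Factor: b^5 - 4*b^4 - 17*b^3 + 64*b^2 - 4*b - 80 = (b + 4)*(b^4 - 8*b^3 + 15*b^2 + 4*b - 20) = (b + 1)*(b + 4)*(b^3 - 9*b^2 + 24*b - 20) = (b - 5)*(b + 1)*(b + 4)*(b^2 - 4*b + 4) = (b - 5)*(b - 2)*(b + 1)*(b + 4)*(b - 2)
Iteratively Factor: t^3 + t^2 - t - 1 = (t + 1)*(t^2 - 1) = (t + 1)^2*(t - 1)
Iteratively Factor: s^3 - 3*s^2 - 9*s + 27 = (s - 3)*(s^2 - 9) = (s - 3)*(s + 3)*(s - 3)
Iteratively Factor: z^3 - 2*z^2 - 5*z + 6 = (z + 2)*(z^2 - 4*z + 3) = (z - 1)*(z + 2)*(z - 3)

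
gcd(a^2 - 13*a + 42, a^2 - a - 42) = a - 7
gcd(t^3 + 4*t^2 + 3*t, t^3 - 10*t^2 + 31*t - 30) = 1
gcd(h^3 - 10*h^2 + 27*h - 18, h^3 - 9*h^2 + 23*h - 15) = h^2 - 4*h + 3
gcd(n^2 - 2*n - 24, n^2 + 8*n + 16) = n + 4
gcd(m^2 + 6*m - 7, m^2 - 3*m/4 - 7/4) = 1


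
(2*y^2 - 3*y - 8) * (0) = 0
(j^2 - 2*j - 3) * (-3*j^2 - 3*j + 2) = -3*j^4 + 3*j^3 + 17*j^2 + 5*j - 6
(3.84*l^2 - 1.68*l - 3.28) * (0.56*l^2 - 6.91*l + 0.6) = 2.1504*l^4 - 27.4752*l^3 + 12.076*l^2 + 21.6568*l - 1.968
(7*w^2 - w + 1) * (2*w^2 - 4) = 14*w^4 - 2*w^3 - 26*w^2 + 4*w - 4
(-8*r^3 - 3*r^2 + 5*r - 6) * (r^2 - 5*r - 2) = -8*r^5 + 37*r^4 + 36*r^3 - 25*r^2 + 20*r + 12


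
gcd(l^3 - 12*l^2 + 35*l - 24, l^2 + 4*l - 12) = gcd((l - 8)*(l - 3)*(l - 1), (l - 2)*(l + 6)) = 1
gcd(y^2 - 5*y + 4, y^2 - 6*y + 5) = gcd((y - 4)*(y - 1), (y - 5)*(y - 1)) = y - 1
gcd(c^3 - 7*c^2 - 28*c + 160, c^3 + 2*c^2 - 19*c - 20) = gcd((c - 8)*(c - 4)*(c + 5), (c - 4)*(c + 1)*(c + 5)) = c^2 + c - 20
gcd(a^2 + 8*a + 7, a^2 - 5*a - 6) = a + 1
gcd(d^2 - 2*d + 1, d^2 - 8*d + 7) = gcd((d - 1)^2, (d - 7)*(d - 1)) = d - 1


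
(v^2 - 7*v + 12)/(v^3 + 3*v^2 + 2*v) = (v^2 - 7*v + 12)/(v*(v^2 + 3*v + 2))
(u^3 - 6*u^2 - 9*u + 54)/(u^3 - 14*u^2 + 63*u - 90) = (u + 3)/(u - 5)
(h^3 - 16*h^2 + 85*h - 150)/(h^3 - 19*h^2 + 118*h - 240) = (h - 5)/(h - 8)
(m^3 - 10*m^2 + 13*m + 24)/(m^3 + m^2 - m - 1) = (m^2 - 11*m + 24)/(m^2 - 1)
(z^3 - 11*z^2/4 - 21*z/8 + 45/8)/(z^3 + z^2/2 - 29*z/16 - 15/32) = 4*(z - 3)/(4*z + 1)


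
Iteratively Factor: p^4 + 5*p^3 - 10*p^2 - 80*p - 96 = (p + 3)*(p^3 + 2*p^2 - 16*p - 32) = (p + 2)*(p + 3)*(p^2 - 16) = (p - 4)*(p + 2)*(p + 3)*(p + 4)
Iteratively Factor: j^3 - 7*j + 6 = (j - 1)*(j^2 + j - 6) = (j - 1)*(j + 3)*(j - 2)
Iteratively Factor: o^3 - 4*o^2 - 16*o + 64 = (o - 4)*(o^2 - 16) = (o - 4)*(o + 4)*(o - 4)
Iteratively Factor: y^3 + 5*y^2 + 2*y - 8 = (y + 4)*(y^2 + y - 2) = (y - 1)*(y + 4)*(y + 2)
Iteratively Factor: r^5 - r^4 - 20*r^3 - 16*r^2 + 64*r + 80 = (r + 2)*(r^4 - 3*r^3 - 14*r^2 + 12*r + 40) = (r - 2)*(r + 2)*(r^3 - r^2 - 16*r - 20) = (r - 5)*(r - 2)*(r + 2)*(r^2 + 4*r + 4) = (r - 5)*(r - 2)*(r + 2)^2*(r + 2)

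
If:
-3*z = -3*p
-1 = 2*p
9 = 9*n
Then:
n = 1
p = -1/2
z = -1/2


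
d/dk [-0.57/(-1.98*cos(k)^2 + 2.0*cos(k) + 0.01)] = (2.2572*cos(k) - 1.14)*sin(k)/(-1.98*cos(k)^2 + 2.0*cos(k) + 0.01)^2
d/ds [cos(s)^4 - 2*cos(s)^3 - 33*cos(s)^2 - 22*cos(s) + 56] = 2*(-2*cos(s)^3 + 3*cos(s)^2 + 33*cos(s) + 11)*sin(s)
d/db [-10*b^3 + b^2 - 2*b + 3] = -30*b^2 + 2*b - 2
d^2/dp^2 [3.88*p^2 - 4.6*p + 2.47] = 7.76000000000000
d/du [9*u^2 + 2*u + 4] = 18*u + 2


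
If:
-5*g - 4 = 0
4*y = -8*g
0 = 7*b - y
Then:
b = 8/35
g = -4/5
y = 8/5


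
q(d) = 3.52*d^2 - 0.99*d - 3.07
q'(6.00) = 41.25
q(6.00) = 117.71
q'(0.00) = -0.99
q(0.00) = -3.07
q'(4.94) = 33.79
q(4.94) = 77.94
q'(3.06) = 20.55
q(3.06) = 26.86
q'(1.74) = 11.26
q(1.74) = 5.86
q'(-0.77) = -6.41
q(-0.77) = -0.22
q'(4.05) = 27.52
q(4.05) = 50.66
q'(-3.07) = -22.60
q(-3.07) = 33.14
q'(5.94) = 40.83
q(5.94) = 115.25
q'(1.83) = 11.89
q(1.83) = 6.91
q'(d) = 7.04*d - 0.99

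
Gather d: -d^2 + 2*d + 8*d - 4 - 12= -d^2 + 10*d - 16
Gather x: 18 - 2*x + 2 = 20 - 2*x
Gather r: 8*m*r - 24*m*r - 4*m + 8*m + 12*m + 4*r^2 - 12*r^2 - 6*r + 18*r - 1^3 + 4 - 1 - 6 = 16*m - 8*r^2 + r*(12 - 16*m) - 4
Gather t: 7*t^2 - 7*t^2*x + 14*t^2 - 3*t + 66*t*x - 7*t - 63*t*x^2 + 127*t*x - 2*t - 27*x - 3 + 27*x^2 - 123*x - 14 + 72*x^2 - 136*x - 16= t^2*(21 - 7*x) + t*(-63*x^2 + 193*x - 12) + 99*x^2 - 286*x - 33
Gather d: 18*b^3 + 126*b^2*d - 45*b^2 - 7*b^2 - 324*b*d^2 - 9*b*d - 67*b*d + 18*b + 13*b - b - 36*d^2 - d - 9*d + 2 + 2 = 18*b^3 - 52*b^2 + 30*b + d^2*(-324*b - 36) + d*(126*b^2 - 76*b - 10) + 4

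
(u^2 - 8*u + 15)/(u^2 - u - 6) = (u - 5)/(u + 2)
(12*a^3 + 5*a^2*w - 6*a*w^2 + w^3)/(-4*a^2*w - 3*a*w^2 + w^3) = (-3*a + w)/w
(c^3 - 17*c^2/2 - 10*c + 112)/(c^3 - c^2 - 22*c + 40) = (c^2 - 9*c/2 - 28)/(c^2 + 3*c - 10)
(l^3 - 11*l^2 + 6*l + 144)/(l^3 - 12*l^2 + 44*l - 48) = (l^2 - 5*l - 24)/(l^2 - 6*l + 8)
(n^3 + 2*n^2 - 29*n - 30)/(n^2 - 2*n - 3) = (n^2 + n - 30)/(n - 3)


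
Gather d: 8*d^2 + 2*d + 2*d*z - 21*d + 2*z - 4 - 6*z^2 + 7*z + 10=8*d^2 + d*(2*z - 19) - 6*z^2 + 9*z + 6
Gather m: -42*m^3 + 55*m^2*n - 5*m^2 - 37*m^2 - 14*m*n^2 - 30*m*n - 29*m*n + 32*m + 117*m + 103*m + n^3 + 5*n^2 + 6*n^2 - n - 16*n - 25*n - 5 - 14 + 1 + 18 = -42*m^3 + m^2*(55*n - 42) + m*(-14*n^2 - 59*n + 252) + n^3 + 11*n^2 - 42*n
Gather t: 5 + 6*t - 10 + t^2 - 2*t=t^2 + 4*t - 5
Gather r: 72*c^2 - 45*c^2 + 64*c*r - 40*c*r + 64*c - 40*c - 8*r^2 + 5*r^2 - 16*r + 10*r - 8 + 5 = 27*c^2 + 24*c - 3*r^2 + r*(24*c - 6) - 3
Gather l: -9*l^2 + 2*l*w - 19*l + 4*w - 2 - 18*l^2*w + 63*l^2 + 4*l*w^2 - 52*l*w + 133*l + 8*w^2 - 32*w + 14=l^2*(54 - 18*w) + l*(4*w^2 - 50*w + 114) + 8*w^2 - 28*w + 12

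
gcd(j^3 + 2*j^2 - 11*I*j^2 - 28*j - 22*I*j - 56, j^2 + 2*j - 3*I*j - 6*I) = j + 2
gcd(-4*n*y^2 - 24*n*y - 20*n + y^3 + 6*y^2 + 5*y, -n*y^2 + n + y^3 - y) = y + 1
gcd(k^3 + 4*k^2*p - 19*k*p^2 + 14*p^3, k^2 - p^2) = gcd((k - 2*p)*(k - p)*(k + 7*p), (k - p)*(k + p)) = -k + p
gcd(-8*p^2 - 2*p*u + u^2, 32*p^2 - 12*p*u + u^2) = 4*p - u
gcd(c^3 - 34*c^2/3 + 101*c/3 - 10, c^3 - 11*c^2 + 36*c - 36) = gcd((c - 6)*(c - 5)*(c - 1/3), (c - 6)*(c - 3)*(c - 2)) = c - 6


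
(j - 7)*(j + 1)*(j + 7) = j^3 + j^2 - 49*j - 49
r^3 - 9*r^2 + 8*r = r*(r - 8)*(r - 1)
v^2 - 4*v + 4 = (v - 2)^2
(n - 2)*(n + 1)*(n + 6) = n^3 + 5*n^2 - 8*n - 12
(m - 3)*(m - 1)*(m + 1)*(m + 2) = m^4 - m^3 - 7*m^2 + m + 6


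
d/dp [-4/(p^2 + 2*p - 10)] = 8*(p + 1)/(p^2 + 2*p - 10)^2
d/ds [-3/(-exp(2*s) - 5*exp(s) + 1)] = (-6*exp(s) - 15)*exp(s)/(exp(2*s) + 5*exp(s) - 1)^2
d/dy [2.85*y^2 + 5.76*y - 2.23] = 5.7*y + 5.76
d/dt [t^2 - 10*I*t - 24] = 2*t - 10*I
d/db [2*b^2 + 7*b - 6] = 4*b + 7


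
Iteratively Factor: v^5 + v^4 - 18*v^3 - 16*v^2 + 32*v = (v + 2)*(v^4 - v^3 - 16*v^2 + 16*v) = (v + 2)*(v + 4)*(v^3 - 5*v^2 + 4*v) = v*(v + 2)*(v + 4)*(v^2 - 5*v + 4) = v*(v - 1)*(v + 2)*(v + 4)*(v - 4)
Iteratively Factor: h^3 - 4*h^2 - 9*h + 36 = (h - 3)*(h^2 - h - 12) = (h - 3)*(h + 3)*(h - 4)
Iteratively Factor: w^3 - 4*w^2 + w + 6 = (w + 1)*(w^2 - 5*w + 6) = (w - 3)*(w + 1)*(w - 2)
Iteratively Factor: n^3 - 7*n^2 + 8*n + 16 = (n - 4)*(n^2 - 3*n - 4) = (n - 4)*(n + 1)*(n - 4)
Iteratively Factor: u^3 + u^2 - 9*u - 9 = (u + 3)*(u^2 - 2*u - 3) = (u - 3)*(u + 3)*(u + 1)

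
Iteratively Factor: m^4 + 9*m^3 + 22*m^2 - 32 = (m + 4)*(m^3 + 5*m^2 + 2*m - 8) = (m + 2)*(m + 4)*(m^2 + 3*m - 4) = (m + 2)*(m + 4)^2*(m - 1)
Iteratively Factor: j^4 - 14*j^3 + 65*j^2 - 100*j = (j - 5)*(j^3 - 9*j^2 + 20*j) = (j - 5)^2*(j^2 - 4*j) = (j - 5)^2*(j - 4)*(j)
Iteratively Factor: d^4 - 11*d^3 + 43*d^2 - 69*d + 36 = (d - 4)*(d^3 - 7*d^2 + 15*d - 9) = (d - 4)*(d - 3)*(d^2 - 4*d + 3) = (d - 4)*(d - 3)*(d - 1)*(d - 3)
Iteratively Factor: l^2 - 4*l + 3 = (l - 1)*(l - 3)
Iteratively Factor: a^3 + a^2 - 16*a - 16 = (a - 4)*(a^2 + 5*a + 4) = (a - 4)*(a + 4)*(a + 1)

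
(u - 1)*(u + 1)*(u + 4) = u^3 + 4*u^2 - u - 4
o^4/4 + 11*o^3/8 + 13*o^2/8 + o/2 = o*(o/4 + 1)*(o + 1/2)*(o + 1)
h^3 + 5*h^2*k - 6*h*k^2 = h*(h - k)*(h + 6*k)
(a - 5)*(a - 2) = a^2 - 7*a + 10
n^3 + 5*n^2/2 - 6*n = n*(n - 3/2)*(n + 4)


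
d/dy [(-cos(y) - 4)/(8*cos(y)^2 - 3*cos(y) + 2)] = (8*sin(y)^2 - 64*cos(y) + 6)*sin(y)/(8*cos(y)^2 - 3*cos(y) + 2)^2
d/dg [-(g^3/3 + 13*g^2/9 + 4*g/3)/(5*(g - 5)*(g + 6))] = (-3*g^4 - 6*g^3 + 269*g^2 + 780*g + 360)/(45*(g^4 + 2*g^3 - 59*g^2 - 60*g + 900))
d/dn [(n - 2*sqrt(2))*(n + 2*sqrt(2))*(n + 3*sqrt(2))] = 3*n^2 + 6*sqrt(2)*n - 8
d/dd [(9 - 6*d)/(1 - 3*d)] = 21/(3*d - 1)^2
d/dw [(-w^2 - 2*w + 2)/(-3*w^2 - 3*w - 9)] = (-w^2 + 10*w + 8)/(3*(w^4 + 2*w^3 + 7*w^2 + 6*w + 9))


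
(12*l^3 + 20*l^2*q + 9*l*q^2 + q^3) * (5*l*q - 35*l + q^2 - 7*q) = 60*l^4*q - 420*l^4 + 112*l^3*q^2 - 784*l^3*q + 65*l^2*q^3 - 455*l^2*q^2 + 14*l*q^4 - 98*l*q^3 + q^5 - 7*q^4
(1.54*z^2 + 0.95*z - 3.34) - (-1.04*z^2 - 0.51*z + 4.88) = 2.58*z^2 + 1.46*z - 8.22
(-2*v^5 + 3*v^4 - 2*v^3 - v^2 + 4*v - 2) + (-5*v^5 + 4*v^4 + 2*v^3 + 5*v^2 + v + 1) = -7*v^5 + 7*v^4 + 4*v^2 + 5*v - 1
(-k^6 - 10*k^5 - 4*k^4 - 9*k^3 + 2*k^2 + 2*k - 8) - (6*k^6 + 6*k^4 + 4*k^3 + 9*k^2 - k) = -7*k^6 - 10*k^5 - 10*k^4 - 13*k^3 - 7*k^2 + 3*k - 8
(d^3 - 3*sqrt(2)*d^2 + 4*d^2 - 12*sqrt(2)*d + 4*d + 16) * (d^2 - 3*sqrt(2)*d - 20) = d^5 - 6*sqrt(2)*d^4 + 4*d^4 - 24*sqrt(2)*d^3 + 2*d^3 + 8*d^2 + 48*sqrt(2)*d^2 - 80*d + 192*sqrt(2)*d - 320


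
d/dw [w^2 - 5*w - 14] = 2*w - 5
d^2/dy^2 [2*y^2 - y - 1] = 4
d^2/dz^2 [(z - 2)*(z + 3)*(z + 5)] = 6*z + 12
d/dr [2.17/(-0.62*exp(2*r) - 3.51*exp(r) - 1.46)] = (2.6908*exp(r) + 7.6167)*exp(r)/(0.62*exp(2*r) + 3.51*exp(r) + 1.46)^2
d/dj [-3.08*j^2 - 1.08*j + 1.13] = -6.16*j - 1.08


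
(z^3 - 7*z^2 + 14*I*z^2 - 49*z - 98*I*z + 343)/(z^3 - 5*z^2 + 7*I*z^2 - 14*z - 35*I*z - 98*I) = (z + 7*I)/(z + 2)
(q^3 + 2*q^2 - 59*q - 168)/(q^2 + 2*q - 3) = (q^2 - q - 56)/(q - 1)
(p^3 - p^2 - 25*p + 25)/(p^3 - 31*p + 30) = (p + 5)/(p + 6)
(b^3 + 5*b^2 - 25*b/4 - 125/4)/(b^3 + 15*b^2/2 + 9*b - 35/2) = (4*b^2 - 25)/(2*(2*b^2 + 5*b - 7))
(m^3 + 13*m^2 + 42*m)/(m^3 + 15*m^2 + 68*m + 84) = m/(m + 2)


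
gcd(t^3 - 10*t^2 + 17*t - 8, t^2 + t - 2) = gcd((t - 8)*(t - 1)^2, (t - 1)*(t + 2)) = t - 1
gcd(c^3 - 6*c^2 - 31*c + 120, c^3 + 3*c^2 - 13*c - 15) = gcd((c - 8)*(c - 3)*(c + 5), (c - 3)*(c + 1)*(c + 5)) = c^2 + 2*c - 15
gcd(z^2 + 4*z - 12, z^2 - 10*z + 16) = z - 2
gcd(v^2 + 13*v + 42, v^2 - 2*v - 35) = 1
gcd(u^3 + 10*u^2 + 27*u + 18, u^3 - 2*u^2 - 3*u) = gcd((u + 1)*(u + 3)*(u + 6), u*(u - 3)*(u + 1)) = u + 1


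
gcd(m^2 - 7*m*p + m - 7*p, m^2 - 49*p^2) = -m + 7*p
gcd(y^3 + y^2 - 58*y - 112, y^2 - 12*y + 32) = y - 8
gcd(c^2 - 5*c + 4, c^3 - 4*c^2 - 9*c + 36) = c - 4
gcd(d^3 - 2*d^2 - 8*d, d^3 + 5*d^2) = d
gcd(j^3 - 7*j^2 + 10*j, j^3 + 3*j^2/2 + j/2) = j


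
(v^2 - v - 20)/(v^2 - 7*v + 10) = (v + 4)/(v - 2)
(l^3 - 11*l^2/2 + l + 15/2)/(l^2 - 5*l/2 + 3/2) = (l^2 - 4*l - 5)/(l - 1)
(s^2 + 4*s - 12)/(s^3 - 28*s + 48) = 1/(s - 4)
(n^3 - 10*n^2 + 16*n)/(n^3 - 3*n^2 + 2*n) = (n - 8)/(n - 1)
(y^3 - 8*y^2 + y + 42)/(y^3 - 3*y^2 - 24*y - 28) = (y - 3)/(y + 2)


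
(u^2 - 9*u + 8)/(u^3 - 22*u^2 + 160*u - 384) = (u - 1)/(u^2 - 14*u + 48)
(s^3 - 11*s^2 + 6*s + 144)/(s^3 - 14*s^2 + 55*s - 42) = (s^2 - 5*s - 24)/(s^2 - 8*s + 7)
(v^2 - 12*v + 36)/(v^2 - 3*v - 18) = (v - 6)/(v + 3)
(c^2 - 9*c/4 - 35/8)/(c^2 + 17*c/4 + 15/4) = (c - 7/2)/(c + 3)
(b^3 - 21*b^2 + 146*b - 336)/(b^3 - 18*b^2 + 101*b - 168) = (b - 6)/(b - 3)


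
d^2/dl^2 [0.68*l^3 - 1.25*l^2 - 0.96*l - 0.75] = 4.08*l - 2.5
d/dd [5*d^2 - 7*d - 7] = 10*d - 7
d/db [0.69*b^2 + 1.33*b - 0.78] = 1.38*b + 1.33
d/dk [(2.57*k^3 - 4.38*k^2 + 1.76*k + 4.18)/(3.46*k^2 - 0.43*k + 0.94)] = (8.8922*k^4 - 2.2102*k^3 + 3.0412*k^2 - 37.16*k + 3.4518)/(11.9716*k^4 - 2.9756*k^3 + 6.6897*k^2 - 0.8084*k + 0.8836)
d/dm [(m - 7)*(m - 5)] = 2*m - 12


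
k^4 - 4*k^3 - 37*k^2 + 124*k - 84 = (k - 7)*(k - 2)*(k - 1)*(k + 6)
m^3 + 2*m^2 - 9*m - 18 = (m - 3)*(m + 2)*(m + 3)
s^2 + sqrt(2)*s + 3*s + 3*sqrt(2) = (s + 3)*(s + sqrt(2))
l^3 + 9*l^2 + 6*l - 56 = (l - 2)*(l + 4)*(l + 7)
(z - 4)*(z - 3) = z^2 - 7*z + 12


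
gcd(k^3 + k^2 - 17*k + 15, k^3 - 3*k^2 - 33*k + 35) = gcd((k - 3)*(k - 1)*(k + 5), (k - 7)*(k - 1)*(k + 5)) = k^2 + 4*k - 5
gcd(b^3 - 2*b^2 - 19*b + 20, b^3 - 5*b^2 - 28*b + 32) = b^2 + 3*b - 4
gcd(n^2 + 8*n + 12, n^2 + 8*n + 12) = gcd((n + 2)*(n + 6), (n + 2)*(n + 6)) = n^2 + 8*n + 12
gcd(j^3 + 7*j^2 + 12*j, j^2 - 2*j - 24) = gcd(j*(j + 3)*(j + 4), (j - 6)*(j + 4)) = j + 4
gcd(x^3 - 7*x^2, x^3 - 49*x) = x^2 - 7*x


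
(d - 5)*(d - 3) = d^2 - 8*d + 15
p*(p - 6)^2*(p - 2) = p^4 - 14*p^3 + 60*p^2 - 72*p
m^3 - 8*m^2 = m^2*(m - 8)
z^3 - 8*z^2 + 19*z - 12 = (z - 4)*(z - 3)*(z - 1)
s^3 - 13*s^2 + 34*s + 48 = (s - 8)*(s - 6)*(s + 1)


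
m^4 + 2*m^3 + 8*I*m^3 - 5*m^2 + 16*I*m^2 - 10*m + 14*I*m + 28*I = (m + 2)*(m - I)*(m + 2*I)*(m + 7*I)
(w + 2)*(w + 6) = w^2 + 8*w + 12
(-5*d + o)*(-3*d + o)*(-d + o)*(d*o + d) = -15*d^4*o - 15*d^4 + 23*d^3*o^2 + 23*d^3*o - 9*d^2*o^3 - 9*d^2*o^2 + d*o^4 + d*o^3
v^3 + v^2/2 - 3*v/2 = v*(v - 1)*(v + 3/2)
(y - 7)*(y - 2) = y^2 - 9*y + 14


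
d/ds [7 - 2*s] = -2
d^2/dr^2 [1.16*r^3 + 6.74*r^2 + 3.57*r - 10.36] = 6.96*r + 13.48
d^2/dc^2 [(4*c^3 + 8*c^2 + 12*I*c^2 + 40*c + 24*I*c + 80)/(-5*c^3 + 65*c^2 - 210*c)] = (c^6*(-120 - 24*I) + c^5*(768 - 144*I) + c^4*(4176 + 4896*I) + c^3*(-16368 - 19200*I) - 101280*c^2 + 262080*c - 282240)/(5*c^9 - 195*c^8 + 3165*c^7 - 27365*c^6 + 132930*c^5 - 343980*c^4 + 370440*c^3)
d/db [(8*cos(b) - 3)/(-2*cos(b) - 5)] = 46*sin(b)/(2*cos(b) + 5)^2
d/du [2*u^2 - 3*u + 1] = 4*u - 3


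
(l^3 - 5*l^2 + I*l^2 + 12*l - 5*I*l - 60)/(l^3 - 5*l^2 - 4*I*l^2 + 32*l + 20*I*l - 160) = (l - 3*I)/(l - 8*I)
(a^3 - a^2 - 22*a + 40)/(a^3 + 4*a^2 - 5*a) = (a^2 - 6*a + 8)/(a*(a - 1))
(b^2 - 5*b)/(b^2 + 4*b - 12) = b*(b - 5)/(b^2 + 4*b - 12)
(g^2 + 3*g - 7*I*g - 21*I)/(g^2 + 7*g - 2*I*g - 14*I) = (g^2 + g*(3 - 7*I) - 21*I)/(g^2 + g*(7 - 2*I) - 14*I)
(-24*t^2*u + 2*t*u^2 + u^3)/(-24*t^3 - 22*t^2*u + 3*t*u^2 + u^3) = u/(t + u)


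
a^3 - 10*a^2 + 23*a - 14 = (a - 7)*(a - 2)*(a - 1)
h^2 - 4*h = h*(h - 4)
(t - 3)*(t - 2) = t^2 - 5*t + 6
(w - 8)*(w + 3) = w^2 - 5*w - 24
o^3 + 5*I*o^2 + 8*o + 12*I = (o - 2*I)*(o + I)*(o + 6*I)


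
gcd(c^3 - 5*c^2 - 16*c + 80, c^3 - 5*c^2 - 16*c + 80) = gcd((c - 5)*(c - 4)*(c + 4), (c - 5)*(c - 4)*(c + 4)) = c^3 - 5*c^2 - 16*c + 80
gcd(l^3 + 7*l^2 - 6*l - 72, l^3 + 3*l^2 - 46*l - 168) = l^2 + 10*l + 24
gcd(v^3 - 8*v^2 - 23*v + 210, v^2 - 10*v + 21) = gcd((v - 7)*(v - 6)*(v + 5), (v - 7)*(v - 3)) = v - 7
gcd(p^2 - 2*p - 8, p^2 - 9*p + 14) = 1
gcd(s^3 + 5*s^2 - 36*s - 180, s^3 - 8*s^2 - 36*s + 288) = s^2 - 36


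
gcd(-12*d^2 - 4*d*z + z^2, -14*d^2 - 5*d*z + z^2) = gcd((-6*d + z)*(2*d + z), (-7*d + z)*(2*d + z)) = 2*d + z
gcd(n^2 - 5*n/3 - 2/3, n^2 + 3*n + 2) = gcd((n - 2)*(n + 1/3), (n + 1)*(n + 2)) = 1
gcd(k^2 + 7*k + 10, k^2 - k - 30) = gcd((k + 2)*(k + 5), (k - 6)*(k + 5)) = k + 5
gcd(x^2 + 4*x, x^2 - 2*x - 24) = x + 4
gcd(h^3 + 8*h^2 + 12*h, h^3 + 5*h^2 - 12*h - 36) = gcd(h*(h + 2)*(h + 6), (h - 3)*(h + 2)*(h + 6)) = h^2 + 8*h + 12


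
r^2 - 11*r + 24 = (r - 8)*(r - 3)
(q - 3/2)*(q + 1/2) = q^2 - q - 3/4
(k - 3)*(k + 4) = k^2 + k - 12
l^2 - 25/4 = (l - 5/2)*(l + 5/2)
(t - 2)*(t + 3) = t^2 + t - 6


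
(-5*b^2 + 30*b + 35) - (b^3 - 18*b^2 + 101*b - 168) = -b^3 + 13*b^2 - 71*b + 203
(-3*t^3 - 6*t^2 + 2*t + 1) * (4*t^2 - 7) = -12*t^5 - 24*t^4 + 29*t^3 + 46*t^2 - 14*t - 7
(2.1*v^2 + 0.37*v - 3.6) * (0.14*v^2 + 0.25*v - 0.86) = 0.294*v^4 + 0.5768*v^3 - 2.2175*v^2 - 1.2182*v + 3.096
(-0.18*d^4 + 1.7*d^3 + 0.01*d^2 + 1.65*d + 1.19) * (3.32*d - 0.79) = -0.5976*d^5 + 5.7862*d^4 - 1.3098*d^3 + 5.4701*d^2 + 2.6473*d - 0.9401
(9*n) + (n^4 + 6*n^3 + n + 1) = n^4 + 6*n^3 + 10*n + 1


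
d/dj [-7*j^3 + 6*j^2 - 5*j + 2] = -21*j^2 + 12*j - 5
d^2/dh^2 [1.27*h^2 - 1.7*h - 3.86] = 2.54000000000000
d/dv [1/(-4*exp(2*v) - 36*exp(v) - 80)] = (2*exp(v) + 9)*exp(v)/(4*(exp(2*v) + 9*exp(v) + 20)^2)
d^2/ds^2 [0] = 0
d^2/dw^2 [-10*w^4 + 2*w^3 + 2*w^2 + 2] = -120*w^2 + 12*w + 4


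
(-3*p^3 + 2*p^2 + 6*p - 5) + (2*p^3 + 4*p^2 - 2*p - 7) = -p^3 + 6*p^2 + 4*p - 12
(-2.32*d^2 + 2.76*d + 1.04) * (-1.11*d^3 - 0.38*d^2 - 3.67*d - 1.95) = 2.5752*d^5 - 2.182*d^4 + 6.3112*d^3 - 6.0004*d^2 - 9.1988*d - 2.028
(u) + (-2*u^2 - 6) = -2*u^2 + u - 6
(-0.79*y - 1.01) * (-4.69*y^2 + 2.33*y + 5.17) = 3.7051*y^3 + 2.8962*y^2 - 6.4376*y - 5.2217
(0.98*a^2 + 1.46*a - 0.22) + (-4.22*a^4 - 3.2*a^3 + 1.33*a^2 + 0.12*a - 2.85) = -4.22*a^4 - 3.2*a^3 + 2.31*a^2 + 1.58*a - 3.07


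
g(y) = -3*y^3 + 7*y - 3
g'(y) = 7 - 9*y^2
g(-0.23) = -4.57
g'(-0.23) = 6.52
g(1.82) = -8.35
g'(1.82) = -22.81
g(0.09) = -2.37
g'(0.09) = 6.93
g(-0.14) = -3.97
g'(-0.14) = 6.82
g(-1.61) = -1.75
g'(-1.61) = -16.33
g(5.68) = -512.99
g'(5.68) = -283.36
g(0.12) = -2.17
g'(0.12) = 6.87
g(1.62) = -4.41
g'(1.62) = -16.62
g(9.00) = -2127.00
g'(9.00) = -722.00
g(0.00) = -3.00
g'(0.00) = 7.00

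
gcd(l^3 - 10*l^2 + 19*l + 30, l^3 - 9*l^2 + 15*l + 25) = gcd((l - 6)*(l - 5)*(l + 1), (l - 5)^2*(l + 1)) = l^2 - 4*l - 5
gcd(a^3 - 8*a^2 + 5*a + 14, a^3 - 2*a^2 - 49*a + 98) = a^2 - 9*a + 14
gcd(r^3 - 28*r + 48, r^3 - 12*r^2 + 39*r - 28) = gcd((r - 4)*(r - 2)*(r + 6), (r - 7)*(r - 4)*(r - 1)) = r - 4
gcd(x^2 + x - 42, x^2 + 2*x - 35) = x + 7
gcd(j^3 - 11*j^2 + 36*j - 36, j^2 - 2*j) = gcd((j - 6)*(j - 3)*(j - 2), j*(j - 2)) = j - 2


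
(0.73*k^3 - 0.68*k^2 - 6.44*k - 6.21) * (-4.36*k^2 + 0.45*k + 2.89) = -3.1828*k^5 + 3.2933*k^4 + 29.8821*k^3 + 22.2124*k^2 - 21.4061*k - 17.9469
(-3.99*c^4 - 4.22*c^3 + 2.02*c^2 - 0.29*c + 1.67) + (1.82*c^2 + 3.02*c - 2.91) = -3.99*c^4 - 4.22*c^3 + 3.84*c^2 + 2.73*c - 1.24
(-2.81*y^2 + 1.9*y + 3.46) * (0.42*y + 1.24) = -1.1802*y^3 - 2.6864*y^2 + 3.8092*y + 4.2904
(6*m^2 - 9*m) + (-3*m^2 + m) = 3*m^2 - 8*m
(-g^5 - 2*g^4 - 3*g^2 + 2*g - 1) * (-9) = 9*g^5 + 18*g^4 + 27*g^2 - 18*g + 9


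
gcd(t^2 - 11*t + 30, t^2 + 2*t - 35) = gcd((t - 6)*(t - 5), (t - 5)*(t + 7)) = t - 5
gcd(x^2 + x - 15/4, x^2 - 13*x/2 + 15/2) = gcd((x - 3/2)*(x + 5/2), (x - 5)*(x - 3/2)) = x - 3/2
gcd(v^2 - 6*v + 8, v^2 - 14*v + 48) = 1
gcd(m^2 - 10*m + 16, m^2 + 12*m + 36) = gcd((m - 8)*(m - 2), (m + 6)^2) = 1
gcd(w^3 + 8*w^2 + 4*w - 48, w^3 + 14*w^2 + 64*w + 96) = w^2 + 10*w + 24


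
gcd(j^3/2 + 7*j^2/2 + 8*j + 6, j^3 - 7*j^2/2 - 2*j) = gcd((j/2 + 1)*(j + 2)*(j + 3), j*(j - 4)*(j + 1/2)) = 1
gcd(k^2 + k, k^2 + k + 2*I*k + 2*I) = k + 1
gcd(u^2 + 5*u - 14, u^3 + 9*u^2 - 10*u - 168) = u + 7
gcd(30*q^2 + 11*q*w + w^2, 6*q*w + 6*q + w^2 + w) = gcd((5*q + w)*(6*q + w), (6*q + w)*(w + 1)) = 6*q + w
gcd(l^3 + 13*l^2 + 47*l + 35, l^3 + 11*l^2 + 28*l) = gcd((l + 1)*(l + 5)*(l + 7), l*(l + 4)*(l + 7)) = l + 7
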